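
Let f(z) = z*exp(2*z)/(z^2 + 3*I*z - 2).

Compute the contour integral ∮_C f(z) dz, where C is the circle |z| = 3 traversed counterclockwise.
By the residue theorem, ∮_C f(z) dz = 2πi · (sum of the residues of f at the poles inside |z| = 3).

The denominator factors as (z + I)*(z + 2*I), so the singularities of f are simple poles at z = -I, z = -2*I.
  |-I|² = 1 < 9 = 3², so this pole is inside the contour.
  |-2*I|² = 4 < 9 = 3², so this pole is inside the contour.

With P(z) = z*exp(2*z) and Q(z) = z^2 + 3*I*z - 2, each pole is simple, so Res(f, z₀) = P(z₀)/Q'(z₀) with Q'(z) = 2*z + 3*I.
  Res(f, -I) = P(-I)/Q'(-I) = (-I*exp(-2*I))/(I) = -exp(-2*I)
  Res(f, -2*I) = P(-2*I)/Q'(-2*I) = (-2*I*exp(-4*I))/(-I) = 2*exp(-4*I)

Sum of residues inside C: -exp(-2*I) + 2*exp(-4*I)
∮_C f(z) dz = 2πi · (-exp(-2*I) + 2*exp(-4*I)) = 4*I*pi*exp(-4*I) - 2*I*pi*exp(-2*I)

Final answer: 4*I*pi*exp(-4*I) - 2*I*pi*exp(-2*I)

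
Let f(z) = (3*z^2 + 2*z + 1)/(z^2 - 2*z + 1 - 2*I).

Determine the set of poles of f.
The singularities of f are the zeros of the denominator. Factoring,
  z^2 - 2*z + 1 - 2*I = (z + I)*(z - 2 - I)
so the candidates are z = -I, z = 2 + I.

Check the numerator P(z) = 3*z^2 + 2*z + 1 at each one:
  P(-I) = -2 - 2*I ≠ 0, so z = -I is a (simple) pole.
  P(2 + I) = 14 + 14*I ≠ 0, so z = 2 + I is a (simple) pole.

Poles of f: {-I, 2 + I}

Final answer: {-I, 2 + I}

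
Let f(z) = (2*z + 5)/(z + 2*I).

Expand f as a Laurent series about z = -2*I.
Put w = z - (-2*I), i.e. z = w - 2*I. The denominator is w, so it suffices to rewrite the numerator in powers of w.

P(z) = 2*z + 5
P(w - 2*I) = 5 - 4*I + 2*w

Dividing each term by w:
  f = (5 - 4*I)/w + 2

Substituting back w = z + 2*I:
  f(z) = (5 - 4*I)/(z + 2*I) + 2

The series is finite because the numerator is a polynomial; the negative powers form the principal part, and the coefficient of 1/(z + 2*I) gives Res(f, -2*I) = 5 - 4*I.

Final answer: (5 - 4*I)/(z + 2*I) + 2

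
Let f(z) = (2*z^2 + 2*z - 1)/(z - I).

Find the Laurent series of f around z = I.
Put w = z - (I), i.e. z = w + I. The denominator is w, so it suffices to rewrite the numerator in powers of w.

P(z) = 2*z^2 + 2*z - 1
P(w + I) = -3 + 2*I + (2 + 4*I)*w + 2*w^2

Dividing each term by w:
  f = (-3 + 2*I)/w + 2 + 4*I + 2*w

Substituting back w = z - I:
  f(z) = (-3 + 2*I)/(z - I) + 2 + 4*I + 2*(z - I)

The series is finite because the numerator is a polynomial; the negative powers form the principal part, and the coefficient of 1/(z - I) gives Res(f, I) = -3 + 2*I.

Final answer: (-3 + 2*I)/(z - I) + 2 + 4*I + 2*(z - I)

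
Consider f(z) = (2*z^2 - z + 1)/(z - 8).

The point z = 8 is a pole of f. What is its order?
Factor the denominator:
  z - 8 = (z - 8)

The numerator P(z) = 2*z^2 - z + 1 has P(8) = 121 ≠ 0, so no factor of (z - 8) cancels.
Near z = 8 we can therefore write f(z) = g(z)/(z - 8) with g analytic at 8 and g(8) ≠ 0 (g is just the numerator).

Hence z = 8 is a pole of order 1.

Final answer: 1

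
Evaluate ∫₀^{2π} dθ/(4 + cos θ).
Let J = ∫₀^{2π} dθ/(4 + cos θ).
Put z = e^{iθ}: then cos θ = (z + 1/z)/2, dθ = dz/(iz), and z runs once counterclockwise around |z| = 1:
  J = ∮_{|z|=1} 1/(4 + (z + 1/z)/2) · dz/(iz) = (2/i) ∮_{|z|=1} dz/(z^2 + 8*z + 1).
The roots of z^2 + 8*z + 1 are z = (-4 ± sqrt(4^2 - 1^2)), with sqrt(15) = sqrt(15); their product is 1, so only z₊ = -4 + sqrt(15) lies inside the unit circle (z₋ = -4 - sqrt(15) lies outside).
z₊ is a simple zero of q(z) = z^2 + 8*z + 1, so Res(1/q, z₊) = 1/q'(z₊) with q'(z) = 2*z + 8; and q'(z₊) = (z₊ - z₋) = 2*sqrt(15).
Therefore J = (2/i) · 2πi · 1/(2*sqrt(15)) = 2*pi/(sqrt(15)) = 2*sqrt(15)*pi/15

Final answer: 2*sqrt(15)*pi/15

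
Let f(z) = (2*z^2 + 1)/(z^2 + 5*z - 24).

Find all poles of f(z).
The singularities of f are the zeros of the denominator. Factoring,
  z^2 + 5*z - 24 = (z - 3)*(z + 8)
so the candidates are z = 3, z = -8.

Check the numerator P(z) = 2*z^2 + 1 at each one:
  P(3) = 19 ≠ 0, so z = 3 is a (simple) pole.
  P(-8) = 129 ≠ 0, so z = -8 is a (simple) pole.

Poles of f: {-8, 3}

Final answer: {-8, 3}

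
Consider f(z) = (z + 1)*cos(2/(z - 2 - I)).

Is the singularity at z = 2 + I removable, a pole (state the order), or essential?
Let u = z - 2 - I. Then
  cos(2/u) = Σ_{k≥0} (-1)^k (2)^(2k)/((2k)!·u^(2k)) = 1 - 2/u^2 + 2/(3*u^4) + ...
which has infinitely many negative powers of u, so cos(2/(z - 2 - I)) has an essential singularity at z = 2 + I.
The extra factor z + 1 is a nonzero polynomial; if the product had at most a pole at z = 2 + I, dividing by that polynomial would leave cos(2/(z - 2 - I)) with at most a pole too — contradiction. (Equivalently, the product's Laurent series still has infinitely many negative powers.)
So the singularity is essential.

Final answer: essential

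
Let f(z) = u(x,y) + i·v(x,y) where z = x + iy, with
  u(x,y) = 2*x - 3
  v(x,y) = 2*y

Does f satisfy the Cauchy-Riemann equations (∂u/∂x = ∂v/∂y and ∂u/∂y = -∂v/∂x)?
∂u/∂x = 2
∂v/∂y = 2
∂u/∂y = 0
∂v/∂x = 0
∂u/∂x = ∂v/∂y and ∂u/∂y = -∂v/∂x hold identically; f is analytic.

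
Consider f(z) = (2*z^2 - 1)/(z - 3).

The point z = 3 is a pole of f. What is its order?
1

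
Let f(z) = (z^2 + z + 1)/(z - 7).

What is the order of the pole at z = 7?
Factor the denominator:
  z - 7 = (z - 7)

The numerator P(z) = z^2 + z + 1 has P(7) = 57 ≠ 0, so no factor of (z - 7) cancels.
Near z = 7 we can therefore write f(z) = g(z)/(z - 7) with g analytic at 7 and g(7) ≠ 0 (g is just the numerator).

Hence z = 7 is a pole of order 1.

Final answer: 1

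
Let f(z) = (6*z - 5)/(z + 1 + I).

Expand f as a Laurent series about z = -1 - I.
Put w = z - (-1 - I), i.e. z = w - 1 - I. The denominator is w, so it suffices to rewrite the numerator in powers of w.

P(z) = 6*z - 5
P(w - 1 - I) = -11 - 6*I + 6*w

Dividing each term by w:
  f = (-11 - 6*I)/w + 6

Substituting back w = z + 1 + I:
  f(z) = (-11 - 6*I)/(z + 1 + I) + 6

The series is finite because the numerator is a polynomial; the negative powers form the principal part, and the coefficient of 1/(z + 1 + I) gives Res(f, -1 - I) = -11 - 6*I.

Final answer: (-11 - 6*I)/(z + 1 + I) + 6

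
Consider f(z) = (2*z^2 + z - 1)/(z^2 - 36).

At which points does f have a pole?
{-6, 6}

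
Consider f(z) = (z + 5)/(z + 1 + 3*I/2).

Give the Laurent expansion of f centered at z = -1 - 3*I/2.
Put w = z - (-1 - 3*I/2), i.e. z = w - 1 - 3*I/2. The denominator is w, so it suffices to rewrite the numerator in powers of w.

P(z) = z + 5
P(w - 1 - 3*I/2) = 4 - 3*I/2 + w

Dividing each term by w:
  f = (4 - 3*I/2)/w + 1

Substituting back w = z + 1 + 3*I/2:
  f(z) = (4 - 3*I/2)/(z + 1 + 3*I/2) + 1

The series is finite because the numerator is a polynomial; the negative powers form the principal part, and the coefficient of 1/(z + 1 + 3*I/2) gives Res(f, -1 - 3*I/2) = 4 - 3*I/2.

Final answer: (4 - 3*I/2)/(z + 1 + 3*I/2) + 1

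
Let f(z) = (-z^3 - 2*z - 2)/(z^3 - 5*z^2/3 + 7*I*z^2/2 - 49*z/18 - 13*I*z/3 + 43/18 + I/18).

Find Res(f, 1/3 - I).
-188/75 - 152*I/225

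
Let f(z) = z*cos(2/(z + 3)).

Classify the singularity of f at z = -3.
essential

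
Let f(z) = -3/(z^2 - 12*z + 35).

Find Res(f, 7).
Write f(z) = P(z)/Q(z) with P(z) = -3 and Q(z) = z^2 - 12*z + 35.
The denominator factors as Q(z) = (z - 7)*(z - 5), so z = 7 is a simple zero of Q and P is analytic there; z = 7 is therefore a simple pole and
  Res(f, z₀) = P(z₀)/Q'(z₀).

Q'(z) = 2*z - 12, so Q'(7) = 2.
P(7) = -3.

Res(f, 7) = (-3)/(2) = -3/2

Final answer: -3/2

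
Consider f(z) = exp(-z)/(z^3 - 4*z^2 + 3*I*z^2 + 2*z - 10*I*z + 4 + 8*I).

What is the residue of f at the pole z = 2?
Write f(z) = P(z)/Q(z) with P(z) = exp(-z) and Q(z) = z^3 - 4*z^2 + 3*I*z^2 + 2*z - 10*I*z + 4 + 8*I.
The denominator factors as Q(z) = (z + 2*I)*(z - 2)*(z - 2 + I), so z = 2 is a simple zero of Q and P is analytic there; z = 2 is therefore a simple pole and
  Res(f, z₀) = P(z₀)/Q'(z₀).

Q'(z) = 3*z^2 - 8*z + 6*I*z + 2 - 10*I, so Q'(2) = -2 + 2*I.
P(2) = exp(-2).

Res(f, 2) = (exp(-2))/(-2 + 2*I) = (-1/4 - I/4)*exp(-2)

Final answer: (-1/4 - I/4)*exp(-2)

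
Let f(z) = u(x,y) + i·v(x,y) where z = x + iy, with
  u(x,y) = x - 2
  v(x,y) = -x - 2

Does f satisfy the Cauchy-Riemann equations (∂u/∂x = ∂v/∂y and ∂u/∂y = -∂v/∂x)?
∂u/∂x = 1
∂v/∂y = 0
∂u/∂y = 0
∂v/∂x = -1
∂u/∂x ≠ ∂v/∂y and ∂u/∂y ≠ -∂v/∂x; the Cauchy-Riemann equations are not satisfied, so f is not analytic.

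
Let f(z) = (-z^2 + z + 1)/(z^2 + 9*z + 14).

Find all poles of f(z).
The singularities of f are the zeros of the denominator. Factoring,
  z^2 + 9*z + 14 = (z + 7)*(z + 2)
so the candidates are z = -7, z = -2.

Check the numerator P(z) = -z^2 + z + 1 at each one:
  P(-7) = -55 ≠ 0, so z = -7 is a (simple) pole.
  P(-2) = -5 ≠ 0, so z = -2 is a (simple) pole.

Poles of f: {-7, -2}

Final answer: {-7, -2}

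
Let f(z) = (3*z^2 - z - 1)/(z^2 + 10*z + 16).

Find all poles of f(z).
{-8, -2}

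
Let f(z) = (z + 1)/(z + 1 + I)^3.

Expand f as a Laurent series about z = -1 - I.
Put w = z - (-1 - I), i.e. z = w - 1 - I. The denominator is w^3, so it suffices to rewrite the numerator in powers of w.

P(z) = z + 1
P(w - 1 - I) = -I + w

Dividing each term by w^3:
  f = -I/w^3 + 1/w^2

Substituting back w = z + 1 + I:
  f(z) = -I/(z + 1 + I)^3 + 1/(z + 1 + I)^2

The series is finite because the numerator is a polynomial; the negative powers form the principal part.

Final answer: -I/(z + 1 + I)^3 + 1/(z + 1 + I)^2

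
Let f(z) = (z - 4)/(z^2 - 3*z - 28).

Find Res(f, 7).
Write f(z) = P(z)/Q(z) with P(z) = z - 4 and Q(z) = z^2 - 3*z - 28.
The denominator factors as Q(z) = (z + 4)*(z - 7), so z = 7 is a simple zero of Q and P is analytic there; z = 7 is therefore a simple pole and
  Res(f, z₀) = P(z₀)/Q'(z₀).

Q'(z) = 2*z - 3, so Q'(7) = 11.
P(7) = 3.

Res(f, 7) = (3)/(11) = 3/11

Final answer: 3/11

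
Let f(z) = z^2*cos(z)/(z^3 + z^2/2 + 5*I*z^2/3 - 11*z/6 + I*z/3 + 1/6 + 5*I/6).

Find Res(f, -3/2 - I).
Write f(z) = P(z)/Q(z) with P(z) = z^2*cos(z) and Q(z) = z^3 + z^2/2 + 5*I*z^2/3 - 11*z/6 + I*z/3 + 1/6 + 5*I/6.
The denominator factors as Q(z) = (z - I/3)*(z - 1 + I)*(z + 3/2 + I), so z = -3/2 - I is a simple zero of Q and P is analytic there; z = -3/2 - I is therefore a simple pole and
  Res(f, z₀) = P(z₀)/Q'(z₀).

Q'(z) = 3*z^2 + z + 10*I*z/3 - 11/6 + I/3, so Q'(-3/2 - I) = 15/4 + 10*I/3.
P(-3/2 - I) = (5/4 + 3*I)*cos(3/2 + I).

Res(f, -3/2 - I) = ((5/4 + 3*I)*cos(3/2 + I))/(15/4 + 10*I/3) = (423/725 + 204*I/725)*cos(3/2 + I)

Final answer: (423/725 + 204*I/725)*cos(3/2 + I)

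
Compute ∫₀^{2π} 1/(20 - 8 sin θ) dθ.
sqrt(21)*pi/42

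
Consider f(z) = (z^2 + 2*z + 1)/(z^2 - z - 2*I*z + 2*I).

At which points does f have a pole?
The singularities of f are the zeros of the denominator. Factoring,
  z^2 - z - 2*I*z + 2*I = (z - 1)*(z - 2*I)
so the candidates are z = 1, z = 2*I.

Check the numerator P(z) = z^2 + 2*z + 1 at each one:
  P(1) = 4 ≠ 0, so z = 1 is a (simple) pole.
  P(2*I) = -3 + 4*I ≠ 0, so z = 2*I is a (simple) pole.

Poles of f: {2*I, 1}

Final answer: {2*I, 1}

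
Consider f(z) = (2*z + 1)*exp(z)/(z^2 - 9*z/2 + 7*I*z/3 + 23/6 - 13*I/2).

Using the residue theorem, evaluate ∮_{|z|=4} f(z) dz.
By the residue theorem, ∮_C f(z) dz = 2πi · (sum of the residues of f at the poles inside |z| = 4).

The denominator factors as (z - 3/2 + 2*I)*(z - 3 + I/3), so the singularities of f are simple poles at z = 3/2 - 2*I, z = 3 - I/3.
  |3/2 - 2*I|² = 25/4 < 16 = 4², so this pole is inside the contour.
  |3 - I/3|² = 82/9 < 16 = 4², so this pole is inside the contour.

With P(z) = (2*z + 1)*exp(z) and Q(z) = z^2 - 9*z/2 + 7*I*z/3 + 23/6 - 13*I/2, each pole is simple, so Res(f, z₀) = P(z₀)/Q'(z₀) with Q'(z) = 2*z - 9/2 + 7*I/3.
  Res(f, 3/2 - 2*I) = P(3/2 - 2*I)/Q'(3/2 - 2*I) = ((4 - 4*I)*exp(3/2 - 2*I))/(-3/2 - 5*I/3) = (24/181 + 456*I/181)*exp(3/2 - 2*I)
  Res(f, 3 - I/3) = P(3 - I/3)/Q'(3 - I/3) = ((7 - 2*I/3)*exp(3 - I/3))/(3/2 + 5*I/3) = (338/181 - 456*I/181)*exp(3 - I/3)

Sum of residues inside C: (338/181 - 456*I/181)*exp(3 - I/3) + (24/181 + 456*I/181)*exp(3/2 - 2*I)
∮_C f(z) dz = 2πi · ((338/181 - 456*I/181)*exp(3 - I/3) + (24/181 + 456*I/181)*exp(3/2 - 2*I)) = pi*(-912/181 + 48*I/181)*exp(3/2 - 2*I) + pi*(912/181 + 676*I/181)*exp(3 - I/3)

Final answer: pi*(-912/181 + 48*I/181)*exp(3/2 - 2*I) + pi*(912/181 + 676*I/181)*exp(3 - I/3)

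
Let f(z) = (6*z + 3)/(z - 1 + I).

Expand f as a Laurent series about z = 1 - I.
Put w = z - (1 - I), i.e. z = w + 1 - I. The denominator is w, so it suffices to rewrite the numerator in powers of w.

P(z) = 6*z + 3
P(w + 1 - I) = 9 - 6*I + 6*w

Dividing each term by w:
  f = (9 - 6*I)/w + 6

Substituting back w = z - 1 + I:
  f(z) = (9 - 6*I)/(z - 1 + I) + 6

The series is finite because the numerator is a polynomial; the negative powers form the principal part, and the coefficient of 1/(z - 1 + I) gives Res(f, 1 - I) = 9 - 6*I.

Final answer: (9 - 6*I)/(z - 1 + I) + 6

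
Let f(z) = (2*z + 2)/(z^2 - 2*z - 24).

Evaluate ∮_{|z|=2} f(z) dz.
By the residue theorem, ∮_C f(z) dz = 2πi · (sum of the residues of f at the poles inside |z| = 2).

The denominator factors as (z - 6)*(z + 4), so the singularities of f are simple poles at z = 6, z = -4.
  |6|² = 36 > 4 = 2², so this pole is outside the contour.
  |-4|² = 16 > 4 = 2², so this pole is outside the contour.

No pole lies inside the contour, so f is analytic on and inside C and the integral is 0 (Cauchy's theorem).

Final answer: 0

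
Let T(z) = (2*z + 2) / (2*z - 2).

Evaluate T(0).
-1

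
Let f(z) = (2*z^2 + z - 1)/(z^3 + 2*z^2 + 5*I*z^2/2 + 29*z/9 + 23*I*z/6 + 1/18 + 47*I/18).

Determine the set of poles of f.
The singularities of f are the zeros of the denominator. Factoring,
  z^3 + 2*z^2 + 5*I*z^2/2 + 29*z/9 + 23*I*z/6 + 1/18 + 47*I/18 = (z + 1 - I)*(z + 2/3 + 3*I)*(z + 1/3 + I/2)
so the candidates are z = -1 + I, z = -2/3 - 3*I, z = -1/3 - I/2.

Check the numerator P(z) = 2*z^2 + z - 1 at each one:
  P(-1 + I) = -2 - 3*I ≠ 0, so z = -1 + I is a (simple) pole.
  P(-2/3 - 3*I) = -169/9 + 5*I ≠ 0, so z = -2/3 - 3*I is a (simple) pole.
  P(-1/3 - I/2) = -29/18 + I/6 ≠ 0, so z = -1/3 - I/2 is a (simple) pole.

Poles of f: {-1 + I, -2/3 - 3*I, -1/3 - I/2}

Final answer: {-1 + I, -2/3 - 3*I, -1/3 - I/2}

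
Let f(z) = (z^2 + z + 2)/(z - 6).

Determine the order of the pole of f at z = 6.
Factor the denominator:
  z - 6 = (z - 6)

The numerator P(z) = z^2 + z + 2 has P(6) = 44 ≠ 0, so no factor of (z - 6) cancels.
Near z = 6 we can therefore write f(z) = g(z)/(z - 6) with g analytic at 6 and g(6) ≠ 0 (g is just the numerator).

Hence z = 6 is a pole of order 1.

Final answer: 1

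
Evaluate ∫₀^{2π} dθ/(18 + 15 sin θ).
Call the integral J. The integrand is 2π-periodic and we integrate over a full period, so shifting θ does not change the value (θ → θ + π/2 turns sin θ into cos θ). Hence
  J = ∫₀^{2π} dθ/(18 + 15 cos θ).
Put z = e^{iθ}: then cos θ = (z + 1/z)/2, dθ = dz/(iz), and z runs once counterclockwise around |z| = 1:
  J = ∮_{|z|=1} 1/(18 + 15*(z + 1/z)/2) · dz/(iz) = (2/i) ∮_{|z|=1} dz/(15*z^2 + 36*z + 15).
The roots of 15*z^2 + 36*z + 15 are z = (-18 ± sqrt(18^2 - 15^2))/15, with sqrt(99) = 3*sqrt(11); their product is 1, so only z₊ = -6/5 + sqrt(11)/5 lies inside the unit circle (z₋ = -6/5 - sqrt(11)/5 lies outside).
z₊ is a simple zero of q(z) = 15*z^2 + 36*z + 15, so Res(1/q, z₊) = 1/q'(z₊) with q'(z) = 30*z + 36; and q'(z₊) = 15*(z₊ - z₋) = 6*sqrt(11).
Therefore J = (2/i) · 2πi · 1/(6*sqrt(11)) = 2*pi/(3*sqrt(11)) = 2*sqrt(11)*pi/33

Final answer: 2*sqrt(11)*pi/33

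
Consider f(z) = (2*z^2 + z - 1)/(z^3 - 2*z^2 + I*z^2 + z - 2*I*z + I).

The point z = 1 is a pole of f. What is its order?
2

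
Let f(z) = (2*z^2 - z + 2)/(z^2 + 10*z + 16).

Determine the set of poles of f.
The singularities of f are the zeros of the denominator. Factoring,
  z^2 + 10*z + 16 = (z + 2)*(z + 8)
so the candidates are z = -2, z = -8.

Check the numerator P(z) = 2*z^2 - z + 2 at each one:
  P(-2) = 12 ≠ 0, so z = -2 is a (simple) pole.
  P(-8) = 138 ≠ 0, so z = -8 is a (simple) pole.

Poles of f: {-8, -2}

Final answer: {-8, -2}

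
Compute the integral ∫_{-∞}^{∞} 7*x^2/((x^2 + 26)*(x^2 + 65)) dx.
7*pi*(-sqrt(26) + sqrt(65))/39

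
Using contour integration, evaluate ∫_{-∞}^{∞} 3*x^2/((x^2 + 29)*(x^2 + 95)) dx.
Let f(z) = 3*z^2/((z^2 + 29)*(z^2 + 95)). The denominator has no real zeros and deg Q - deg P = 2 ≥ 2, so the integral of f over the upper semicircle |z| = R tends to 0 as R → ∞. Closing the contour in the upper half-plane,
  ∫_{-∞}^{∞} f(x) dx = 2πi · Σ Res(f, z_k)  over the poles with Im z_k > 0.

Zeros of the denominator: z^2 + 29 = 0 gives z = ±sqrt(29)*I; z^2 + 95 = 0 gives z = ±sqrt(95)*I.
Upper half-plane: z = sqrt(29)*I, z = sqrt(95)*I (simple).

Each pole is a simple zero of Q(z) = z^4 + 124*z^2 + 2755, so Res(f, z₀) = P(z₀)/Q'(z₀) with P(z) = 3*z^2, Q'(z) = 4*z^3 + 248*z:
  Res(f, sqrt(29)*I) = (-87)/(132*sqrt(29)*I) = sqrt(29)*I/44
  Res(f, sqrt(95)*I) = (-285)/(-132*sqrt(95)*I) = -sqrt(95)*I/44

Sum of residues: I*(-sqrt(95) + sqrt(29))/44
∫_{-∞}^{∞} f(x) dx = 2πi · (I*(-sqrt(95) + sqrt(29))/44) = pi*(-sqrt(29) + sqrt(95))/22

Final answer: pi*(-sqrt(29) + sqrt(95))/22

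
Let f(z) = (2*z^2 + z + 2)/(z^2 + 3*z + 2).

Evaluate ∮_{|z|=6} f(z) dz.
By the residue theorem, ∮_C f(z) dz = 2πi · (sum of the residues of f at the poles inside |z| = 6).

The denominator factors as (z + 2)*(z + 1), so the singularities of f are simple poles at z = -2, z = -1.
  |-2|² = 4 < 36 = 6², so this pole is inside the contour.
  |-1|² = 1 < 36 = 6², so this pole is inside the contour.

With P(z) = 2*z^2 + z + 2 and Q(z) = z^2 + 3*z + 2, each pole is simple, so Res(f, z₀) = P(z₀)/Q'(z₀) with Q'(z) = 2*z + 3.
  Res(f, -2) = P(-2)/Q'(-2) = (8)/(-1) = -8
  Res(f, -1) = P(-1)/Q'(-1) = (3)/(1) = 3

Sum of residues inside C: -5
∮_C f(z) dz = 2πi · (-5) = -10*I*pi

Final answer: -10*I*pi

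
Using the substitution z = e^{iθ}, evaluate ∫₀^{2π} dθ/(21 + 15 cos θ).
Let J = ∫₀^{2π} dθ/(21 + 15 cos θ).
Put z = e^{iθ}: then cos θ = (z + 1/z)/2, dθ = dz/(iz), and z runs once counterclockwise around |z| = 1:
  J = ∮_{|z|=1} 1/(21 + 15*(z + 1/z)/2) · dz/(iz) = (2/i) ∮_{|z|=1} dz/(15*z^2 + 42*z + 15).
The roots of 15*z^2 + 42*z + 15 are z = (-21 ± sqrt(21^2 - 15^2))/15, with sqrt(216) = 6*sqrt(6); their product is 1, so only z₊ = -7/5 + 2*sqrt(6)/5 lies inside the unit circle (z₋ = -7/5 - 2*sqrt(6)/5 lies outside).
z₊ is a simple zero of q(z) = 15*z^2 + 42*z + 15, so Res(1/q, z₊) = 1/q'(z₊) with q'(z) = 30*z + 42; and q'(z₊) = 15*(z₊ - z₋) = 12*sqrt(6).
Therefore J = (2/i) · 2πi · 1/(12*sqrt(6)) = 2*pi/(6*sqrt(6)) = sqrt(6)*pi/18

Final answer: sqrt(6)*pi/18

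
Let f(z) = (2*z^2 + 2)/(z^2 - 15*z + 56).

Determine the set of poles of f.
The singularities of f are the zeros of the denominator. Factoring,
  z^2 - 15*z + 56 = (z - 7)*(z - 8)
so the candidates are z = 7, z = 8.

Check the numerator P(z) = 2*z^2 + 2 at each one:
  P(7) = 100 ≠ 0, so z = 7 is a (simple) pole.
  P(8) = 130 ≠ 0, so z = 8 is a (simple) pole.

Poles of f: {7, 8}

Final answer: {7, 8}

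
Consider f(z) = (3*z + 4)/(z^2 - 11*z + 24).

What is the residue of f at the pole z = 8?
Write f(z) = P(z)/Q(z) with P(z) = 3*z + 4 and Q(z) = z^2 - 11*z + 24.
The denominator factors as Q(z) = (z - 3)*(z - 8), so z = 8 is a simple zero of Q and P is analytic there; z = 8 is therefore a simple pole and
  Res(f, z₀) = P(z₀)/Q'(z₀).

Q'(z) = 2*z - 11, so Q'(8) = 5.
P(8) = 28.

Res(f, 8) = (28)/(5) = 28/5

Final answer: 28/5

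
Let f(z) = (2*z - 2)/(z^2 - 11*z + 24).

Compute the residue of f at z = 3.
Write f(z) = P(z)/Q(z) with P(z) = 2*z - 2 and Q(z) = z^2 - 11*z + 24.
The denominator factors as Q(z) = (z - 3)*(z - 8), so z = 3 is a simple zero of Q and P is analytic there; z = 3 is therefore a simple pole and
  Res(f, z₀) = P(z₀)/Q'(z₀).

Q'(z) = 2*z - 11, so Q'(3) = -5.
P(3) = 4.

Res(f, 3) = (4)/(-5) = -4/5

Final answer: -4/5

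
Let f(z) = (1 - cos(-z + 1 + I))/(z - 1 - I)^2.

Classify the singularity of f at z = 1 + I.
removable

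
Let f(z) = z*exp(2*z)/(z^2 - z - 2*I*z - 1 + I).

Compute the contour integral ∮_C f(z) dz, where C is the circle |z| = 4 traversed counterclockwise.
By the residue theorem, ∮_C f(z) dz = 2πi · (sum of the residues of f at the poles inside |z| = 4).

The denominator factors as (z - I)*(z - 1 - I), so the singularities of f are simple poles at z = I, z = 1 + I.
  |I|² = 1 < 16 = 4², so this pole is inside the contour.
  |1 + I|² = 2 < 16 = 4², so this pole is inside the contour.

With P(z) = z*exp(2*z) and Q(z) = z^2 - z - 2*I*z - 1 + I, each pole is simple, so Res(f, z₀) = P(z₀)/Q'(z₀) with Q'(z) = 2*z - 1 - 2*I.
  Res(f, I) = P(I)/Q'(I) = (I*exp(2*I))/(-1) = -I*exp(2*I)
  Res(f, 1 + I) = P(1 + I)/Q'(1 + I) = ((1 + I)*exp(2 + 2*I))/(1) = (1 + I)*exp(2 + 2*I)

Sum of residues inside C: -I*exp(2*I) + (1 + I)*exp(2 + 2*I)
∮_C f(z) dz = 2πi · (-I*exp(2*I) + (1 + I)*exp(2 + 2*I)) = pi*(-2 + 2*I)*exp(2 + 2*I) + 2*pi*exp(2*I)

Final answer: pi*(-2 + 2*I)*exp(2 + 2*I) + 2*pi*exp(2*I)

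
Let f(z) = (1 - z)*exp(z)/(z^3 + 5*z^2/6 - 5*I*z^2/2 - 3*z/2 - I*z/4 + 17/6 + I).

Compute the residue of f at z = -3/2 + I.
(861/1625 - 327*I/1625)*exp(-3/2 + I)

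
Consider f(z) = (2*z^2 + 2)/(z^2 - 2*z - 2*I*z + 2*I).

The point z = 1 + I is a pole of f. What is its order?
Factor the denominator:
  z^2 - 2*z - 2*I*z + 2*I = (z - 1 - I)^2

The numerator P(z) = 2*z^2 + 2 has P(1 + I) = 2 + 4*I ≠ 0, so no factor of (z - 1 - I) cancels.
Near z = 1 + I we can therefore write f(z) = g(z)/(z - 1 - I)^2 with g analytic at 1 + I and g(1 + I) ≠ 0 (g is just the numerator).

Hence z = 1 + I is a pole of order 2.

Final answer: 2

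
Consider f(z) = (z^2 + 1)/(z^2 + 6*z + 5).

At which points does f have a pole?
{-5, -1}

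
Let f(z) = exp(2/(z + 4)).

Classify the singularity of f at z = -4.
Let u = z + 4. Then
  e^(2/u) = Σ_{k≥0} (2)^k/(k!·u^k) = 1 + 2/u + 2/u^2 + 4/(3*u^3) + ...
which has infinitely many negative powers of u, so exp(2/(z + 4)) has an essential singularity at z = -4.
So the singularity is essential.

Final answer: essential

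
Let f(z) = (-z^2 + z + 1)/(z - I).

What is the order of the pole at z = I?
Factor the denominator:
  z - I = (z - I)

The numerator P(z) = -z^2 + z + 1 has P(I) = 2 + I ≠ 0, so no factor of (z - I) cancels.
Near z = I we can therefore write f(z) = g(z)/(z - I) with g analytic at I and g(I) ≠ 0 (g is just the numerator).

Hence z = I is a pole of order 1.

Final answer: 1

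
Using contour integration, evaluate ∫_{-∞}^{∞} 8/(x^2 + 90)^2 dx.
Let f(z) = 8/(z^2 + 90)^2. The denominator has no real zeros and deg Q - deg P = 4 ≥ 2, so the integral of f over the upper semicircle |z| = R tends to 0 as R → ∞. Closing the contour in the upper half-plane,
  ∫_{-∞}^{∞} f(x) dx = 2πi · Σ Res(f, z_k)  over the poles with Im z_k > 0.

Zeros of the denominator: z^2 + 90 = 0 gives z = ±3*sqrt(10)*I.
Upper half-plane: z = 3*sqrt(10)*I (a pole of order 2).

Write f(z) = g(z)/(z - 3*sqrt(10)*I)^2 with g(z) = 8/(z + 3*sqrt(10)*I)^2. For a double pole, Res(f, z₀) = g'(z₀):
  g'(z) = -16/(z + 3*sqrt(10)*I)^3
  Res(f, 3*sqrt(10)*I) = g'(3*sqrt(10)*I) = -sqrt(10)*I/1350

∫_{-∞}^{∞} f(x) dx = 2πi · (-sqrt(10)*I/1350) = sqrt(10)*pi/675

Final answer: sqrt(10)*pi/675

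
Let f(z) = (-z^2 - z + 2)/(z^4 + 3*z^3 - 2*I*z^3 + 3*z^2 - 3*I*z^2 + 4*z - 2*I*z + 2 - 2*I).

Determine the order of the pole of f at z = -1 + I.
3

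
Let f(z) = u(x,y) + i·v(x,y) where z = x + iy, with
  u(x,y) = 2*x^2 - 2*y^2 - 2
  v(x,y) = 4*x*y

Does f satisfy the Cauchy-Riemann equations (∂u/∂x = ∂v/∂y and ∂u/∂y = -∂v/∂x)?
∂u/∂x = 4*x
∂v/∂y = 4*x
∂u/∂y = -4*y
∂v/∂x = 4*y
∂u/∂x = ∂v/∂y and ∂u/∂y = -∂v/∂x hold identically; f is analytic.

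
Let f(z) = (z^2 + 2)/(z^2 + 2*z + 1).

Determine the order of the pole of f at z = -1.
Factor the denominator:
  z^2 + 2*z + 1 = (z + 1)^2

The numerator P(z) = z^2 + 2 has P(-1) = 3 ≠ 0, so no factor of (z + 1) cancels.
Near z = -1 we can therefore write f(z) = g(z)/(z + 1)^2 with g analytic at -1 and g(-1) ≠ 0 (g is just the numerator).

Hence z = -1 is a pole of order 2.

Final answer: 2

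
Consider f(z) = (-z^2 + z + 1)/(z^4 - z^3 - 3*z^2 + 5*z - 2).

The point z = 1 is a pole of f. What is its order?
Factor the denominator:
  z^4 - z^3 - 3*z^2 + 5*z - 2 = (z - 1)^3*(z + 2)

The numerator P(z) = -z^2 + z + 1 has P(1) = 1 ≠ 0, so no factor of (z - 1) cancels.
Near z = 1 we can therefore write f(z) = g(z)/(z - 1)^3 with g analytic at 1 and g(1) ≠ 0 (g is the numerator divided by the remaining denominator factors).

Hence z = 1 is a pole of order 3.

Final answer: 3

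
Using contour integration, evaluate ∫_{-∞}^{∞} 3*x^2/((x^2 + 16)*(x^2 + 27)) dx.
Let f(z) = 3*z^2/((z^2 + 16)*(z^2 + 27)). The denominator has no real zeros and deg Q - deg P = 2 ≥ 2, so the integral of f over the upper semicircle |z| = R tends to 0 as R → ∞. Closing the contour in the upper half-plane,
  ∫_{-∞}^{∞} f(x) dx = 2πi · Σ Res(f, z_k)  over the poles with Im z_k > 0.

Zeros of the denominator: z^2 + 27 = 0 gives z = ±3*sqrt(3)*I; z^2 + 16 = 0 gives z = ±4*I.
Upper half-plane: z = 4*I, z = 3*sqrt(3)*I (simple).

Each pole is a simple zero of Q(z) = z^4 + 43*z^2 + 432, so Res(f, z₀) = P(z₀)/Q'(z₀) with P(z) = 3*z^2, Q'(z) = 4*z^3 + 86*z:
  Res(f, 4*I) = (-48)/(88*I) = 6*I/11
  Res(f, 3*sqrt(3)*I) = (-81)/(-66*sqrt(3)*I) = -9*sqrt(3)*I/22

Sum of residues: 3*I*(4 - 3*sqrt(3))/22
∫_{-∞}^{∞} f(x) dx = 2πi · (3*I*(4 - 3*sqrt(3))/22) = 3*pi*(-4 + 3*sqrt(3))/11

Final answer: 3*pi*(-4 + 3*sqrt(3))/11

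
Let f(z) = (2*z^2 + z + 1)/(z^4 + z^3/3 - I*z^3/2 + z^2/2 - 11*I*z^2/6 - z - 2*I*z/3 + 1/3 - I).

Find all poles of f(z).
The singularities of f are the zeros of the denominator. Factoring,
  z^4 + z^3/3 - I*z^3/2 + z^2/2 - 11*I*z^2/6 - z - 2*I*z/3 + 1/3 - I = (z + 1/3 - I)*(z + I/2)*(z - 1 - I)*(z + 1 + I)
so the candidates are z = -1/3 + I, z = -I/2, z = 1 + I, z = -1 - I.

Check the numerator P(z) = 2*z^2 + z + 1 at each one:
  P(-1/3 + I) = -10/9 - I/3 ≠ 0, so z = -1/3 + I is a (simple) pole.
  P(-I/2) = 1/2 - I/2 ≠ 0, so z = -I/2 is a (simple) pole.
  P(1 + I) = 2 + 5*I ≠ 0, so z = 1 + I is a (simple) pole.
  P(-1 - I) = 3*I ≠ 0, so z = -1 - I is a (simple) pole.

Poles of f: {-1 - I, -1/3 + I, -I/2, 1 + I}

Final answer: {-1 - I, -1/3 + I, -I/2, 1 + I}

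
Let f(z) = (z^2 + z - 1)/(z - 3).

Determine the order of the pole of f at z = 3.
Factor the denominator:
  z - 3 = (z - 3)

The numerator P(z) = z^2 + z - 1 has P(3) = 11 ≠ 0, so no factor of (z - 3) cancels.
Near z = 3 we can therefore write f(z) = g(z)/(z - 3) with g analytic at 3 and g(3) ≠ 0 (g is just the numerator).

Hence z = 3 is a pole of order 1.

Final answer: 1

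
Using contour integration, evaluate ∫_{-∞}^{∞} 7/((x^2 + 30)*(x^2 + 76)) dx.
Let f(z) = 7/((z^2 + 30)*(z^2 + 76)). The denominator has no real zeros and deg Q - deg P = 4 ≥ 2, so the integral of f over the upper semicircle |z| = R tends to 0 as R → ∞. Closing the contour in the upper half-plane,
  ∫_{-∞}^{∞} f(x) dx = 2πi · Σ Res(f, z_k)  over the poles with Im z_k > 0.

Zeros of the denominator: z^2 + 76 = 0 gives z = ±2*sqrt(19)*I; z^2 + 30 = 0 gives z = ±sqrt(30)*I.
Upper half-plane: z = 2*sqrt(19)*I, z = sqrt(30)*I (simple).

Each pole is a simple zero of Q(z) = z^4 + 106*z^2 + 2280, so Res(f, z₀) = P(z₀)/Q'(z₀) with P(z) = 7, Q'(z) = 4*z^3 + 212*z:
  Res(f, 2*sqrt(19)*I) = (7)/(-184*sqrt(19)*I) = 7*sqrt(19)*I/3496
  Res(f, sqrt(30)*I) = (7)/(92*sqrt(30)*I) = -7*sqrt(30)*I/2760

Sum of residues: 7*I*(-19*sqrt(30) + 15*sqrt(19))/52440
∫_{-∞}^{∞} f(x) dx = 2πi · (7*I*(-19*sqrt(30) + 15*sqrt(19))/52440) = 7*pi*(-15*sqrt(19) + 19*sqrt(30))/26220

Final answer: 7*pi*(-15*sqrt(19) + 19*sqrt(30))/26220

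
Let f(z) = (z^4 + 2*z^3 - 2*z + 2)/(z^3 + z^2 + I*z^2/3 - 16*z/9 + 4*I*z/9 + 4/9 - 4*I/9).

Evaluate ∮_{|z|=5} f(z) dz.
pi*(8/9 + 4*I/3)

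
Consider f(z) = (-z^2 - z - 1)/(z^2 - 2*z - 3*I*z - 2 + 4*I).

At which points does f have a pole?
The singularities of f are the zeros of the denominator. Factoring,
  z^2 - 2*z - 3*I*z - 2 + 4*I = (z - 2 - I)*(z - 2*I)
so the candidates are z = 2 + I, z = 2*I.

Check the numerator P(z) = -z^2 - z - 1 at each one:
  P(2 + I) = -6 - 5*I ≠ 0, so z = 2 + I is a (simple) pole.
  P(2*I) = 3 - 2*I ≠ 0, so z = 2*I is a (simple) pole.

Poles of f: {2*I, 2 + I}

Final answer: {2*I, 2 + I}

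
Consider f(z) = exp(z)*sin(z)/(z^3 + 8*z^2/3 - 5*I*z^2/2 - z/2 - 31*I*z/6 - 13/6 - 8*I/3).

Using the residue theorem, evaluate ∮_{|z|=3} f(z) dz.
pi*(432/1189 + 1224*I/5945)*exp(1/3 + 3*I/2)*sin(1/3 + 3*I/2) + pi*(66/205 - 102*I/205)*exp(-2 + I)*sin(2 - I) + pi*(6/145 + 102*I/145)*exp(-1)*sin(1)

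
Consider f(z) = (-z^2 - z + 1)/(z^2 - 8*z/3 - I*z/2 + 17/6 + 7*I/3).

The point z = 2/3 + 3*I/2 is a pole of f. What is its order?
Factor the denominator:
  z^2 - 8*z/3 - I*z/2 + 17/6 + 7*I/3 = (z - 2/3 - 3*I/2)*(z - 2 + I)

The numerator P(z) = -z^2 - z + 1 has P(2/3 + 3*I/2) = 77/36 - 7*I/2 ≠ 0, so no factor of (z - 2/3 - 3*I/2) cancels.
Near z = 2/3 + 3*I/2 we can therefore write f(z) = g(z)/(z - 2/3 - 3*I/2) with g analytic at 2/3 + 3*I/2 and g(2/3 + 3*I/2) ≠ 0 (g is the numerator divided by the remaining denominator factors).

Hence z = 2/3 + 3*I/2 is a pole of order 1.

Final answer: 1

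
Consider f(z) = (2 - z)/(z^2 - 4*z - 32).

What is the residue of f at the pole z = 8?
Write f(z) = P(z)/Q(z) with P(z) = 2 - z and Q(z) = z^2 - 4*z - 32.
The denominator factors as Q(z) = (z + 4)*(z - 8), so z = 8 is a simple zero of Q and P is analytic there; z = 8 is therefore a simple pole and
  Res(f, z₀) = P(z₀)/Q'(z₀).

Q'(z) = 2*z - 4, so Q'(8) = 12.
P(8) = -6.

Res(f, 8) = (-6)/(12) = -1/2

Final answer: -1/2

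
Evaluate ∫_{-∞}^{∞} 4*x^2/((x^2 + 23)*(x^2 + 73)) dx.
2*pi*(-sqrt(23) + sqrt(73))/25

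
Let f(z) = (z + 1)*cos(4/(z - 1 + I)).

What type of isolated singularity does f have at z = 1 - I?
Let u = z - 1 + I. Then
  cos(4/u) = Σ_{k≥0} (-1)^k (4)^(2k)/((2k)!·u^(2k)) = 1 - 8/u^2 + 32/(3*u^4) + ...
which has infinitely many negative powers of u, so cos(4/(z - 1 + I)) has an essential singularity at z = 1 - I.
The extra factor z + 1 is a nonzero polynomial; if the product had at most a pole at z = 1 - I, dividing by that polynomial would leave cos(4/(z - 1 + I)) with at most a pole too — contradiction. (Equivalently, the product's Laurent series still has infinitely many negative powers.)
So the singularity is essential.

Final answer: essential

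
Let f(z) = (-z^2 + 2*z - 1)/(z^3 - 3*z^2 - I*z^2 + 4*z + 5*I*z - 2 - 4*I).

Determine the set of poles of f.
The singularities of f are the zeros of the denominator. Factoring,
  z^3 - 3*z^2 - I*z^2 + 4*z + 5*I*z - 2 - 4*I = (z - 1)*(z - 2*I)*(z - 2 + I)
so the candidates are z = 1, z = 2*I, z = 2 - I.

Check the numerator P(z) = -z^2 + 2*z - 1 at each one:
  P(1) = 0, so the factor (z - 1) cancels and z = 1 is only a removable singularity, not a pole.
  P(2*I) = 3 + 4*I ≠ 0, so z = 2*I is a (simple) pole.
  P(2 - I) = 2*I ≠ 0, so z = 2 - I is a (simple) pole.

Poles of f: {2*I, 2 - I}

Final answer: {2*I, 2 - I}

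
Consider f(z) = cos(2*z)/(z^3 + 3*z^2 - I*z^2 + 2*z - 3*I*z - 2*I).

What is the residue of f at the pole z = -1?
(-1/2 + I/2)*cos(2)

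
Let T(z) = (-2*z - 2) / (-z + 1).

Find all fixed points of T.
{3/2 - sqrt(17)/2, 3/2 + sqrt(17)/2}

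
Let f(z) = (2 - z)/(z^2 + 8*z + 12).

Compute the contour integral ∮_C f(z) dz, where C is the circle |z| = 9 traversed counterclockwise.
By the residue theorem, ∮_C f(z) dz = 2πi · (sum of the residues of f at the poles inside |z| = 9).

The denominator factors as (z + 2)*(z + 6), so the singularities of f are simple poles at z = -2, z = -6.
  |-2|² = 4 < 81 = 9², so this pole is inside the contour.
  |-6|² = 36 < 81 = 9², so this pole is inside the contour.

With P(z) = 2 - z and Q(z) = z^2 + 8*z + 12, each pole is simple, so Res(f, z₀) = P(z₀)/Q'(z₀) with Q'(z) = 2*z + 8.
  Res(f, -2) = P(-2)/Q'(-2) = (4)/(4) = 1
  Res(f, -6) = P(-6)/Q'(-6) = (8)/(-4) = -2

Sum of residues inside C: -1
∮_C f(z) dz = 2πi · (-1) = -2*I*pi

Final answer: -2*I*pi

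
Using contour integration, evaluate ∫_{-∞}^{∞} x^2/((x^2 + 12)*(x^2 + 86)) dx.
Let f(z) = z^2/((z^2 + 12)*(z^2 + 86)). The denominator has no real zeros and deg Q - deg P = 2 ≥ 2, so the integral of f over the upper semicircle |z| = R tends to 0 as R → ∞. Closing the contour in the upper half-plane,
  ∫_{-∞}^{∞} f(x) dx = 2πi · Σ Res(f, z_k)  over the poles with Im z_k > 0.

Zeros of the denominator: z^2 + 12 = 0 gives z = ±2*sqrt(3)*I; z^2 + 86 = 0 gives z = ±sqrt(86)*I.
Upper half-plane: z = 2*sqrt(3)*I, z = sqrt(86)*I (simple).

Each pole is a simple zero of Q(z) = z^4 + 98*z^2 + 1032, so Res(f, z₀) = P(z₀)/Q'(z₀) with P(z) = z^2, Q'(z) = 4*z^3 + 196*z:
  Res(f, 2*sqrt(3)*I) = (-12)/(296*sqrt(3)*I) = sqrt(3)*I/74
  Res(f, sqrt(86)*I) = (-86)/(-148*sqrt(86)*I) = -sqrt(86)*I/148

Sum of residues: I*(-sqrt(86) + 2*sqrt(3))/148
∫_{-∞}^{∞} f(x) dx = 2πi · (I*(-sqrt(86) + 2*sqrt(3))/148) = pi*(-2*sqrt(3) + sqrt(86))/74

Final answer: pi*(-2*sqrt(3) + sqrt(86))/74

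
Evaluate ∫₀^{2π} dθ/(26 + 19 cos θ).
Let J = ∫₀^{2π} dθ/(26 + 19 cos θ).
Put z = e^{iθ}: then cos θ = (z + 1/z)/2, dθ = dz/(iz), and z runs once counterclockwise around |z| = 1:
  J = ∮_{|z|=1} 1/(26 + 19*(z + 1/z)/2) · dz/(iz) = (2/i) ∮_{|z|=1} dz/(19*z^2 + 52*z + 19).
The roots of 19*z^2 + 52*z + 19 are z = (-26 ± sqrt(26^2 - 19^2))/19, with sqrt(315) = 3*sqrt(35); their product is 1, so only z₊ = -26/19 + 3*sqrt(35)/19 lies inside the unit circle (z₋ = -26/19 - 3*sqrt(35)/19 lies outside).
z₊ is a simple zero of q(z) = 19*z^2 + 52*z + 19, so Res(1/q, z₊) = 1/q'(z₊) with q'(z) = 38*z + 52; and q'(z₊) = 19*(z₊ - z₋) = 6*sqrt(35).
Therefore J = (2/i) · 2πi · 1/(6*sqrt(35)) = 2*pi/(3*sqrt(35)) = 2*sqrt(35)*pi/105

Final answer: 2*sqrt(35)*pi/105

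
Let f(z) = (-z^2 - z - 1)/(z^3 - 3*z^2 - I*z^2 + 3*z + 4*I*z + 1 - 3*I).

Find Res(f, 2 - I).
-9/20 - 23*I/20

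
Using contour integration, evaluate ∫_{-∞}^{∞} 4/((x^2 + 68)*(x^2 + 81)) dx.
Let f(z) = 4/((z^2 + 68)*(z^2 + 81)). The denominator has no real zeros and deg Q - deg P = 4 ≥ 2, so the integral of f over the upper semicircle |z| = R tends to 0 as R → ∞. Closing the contour in the upper half-plane,
  ∫_{-∞}^{∞} f(x) dx = 2πi · Σ Res(f, z_k)  over the poles with Im z_k > 0.

Zeros of the denominator: z^2 + 81 = 0 gives z = ±9*I; z^2 + 68 = 0 gives z = ±2*sqrt(17)*I.
Upper half-plane: z = 9*I, z = 2*sqrt(17)*I (simple).

Each pole is a simple zero of Q(z) = z^4 + 149*z^2 + 5508, so Res(f, z₀) = P(z₀)/Q'(z₀) with P(z) = 4, Q'(z) = 4*z^3 + 298*z:
  Res(f, 9*I) = (4)/(-234*I) = 2*I/117
  Res(f, 2*sqrt(17)*I) = (4)/(52*sqrt(17)*I) = -sqrt(17)*I/221

Sum of residues: I*(34 - 9*sqrt(17))/1989
∫_{-∞}^{∞} f(x) dx = 2πi · (I*(34 - 9*sqrt(17))/1989) = 2*pi*(-34 + 9*sqrt(17))/1989

Final answer: 2*pi*(-34 + 9*sqrt(17))/1989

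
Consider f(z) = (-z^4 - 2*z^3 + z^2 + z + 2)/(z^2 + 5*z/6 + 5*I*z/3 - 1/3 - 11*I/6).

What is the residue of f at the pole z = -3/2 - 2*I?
Write f(z) = P(z)/Q(z) with P(z) = -z^4 - 2*z^3 + z^2 + z + 2 and Q(z) = z^2 + 5*z/6 + 5*I*z/3 - 1/3 - 11*I/6.
The denominator factors as Q(z) = (z - 2/3 - I/3)*(z + 3/2 + 2*I), so z = -3/2 - 2*I is a simple zero of Q and P is analytic there; z = -3/2 - 2*I is therefore a simple pole and
  Res(f, z₀) = P(z₀)/Q'(z₀).

Q'(z) = 2*z + 5/6 + 5*I/3, so Q'(-3/2 - 2*I) = -13/6 - 7*I/3.
P(-3/2 - 2*I) = 39/16 + 36*I.

Res(f, -3/2 - 2*I) = (39/16 + 36*I)/(-13/6 - 7*I/3) = -25713/2920 - 10413*I/1460

Final answer: -25713/2920 - 10413*I/1460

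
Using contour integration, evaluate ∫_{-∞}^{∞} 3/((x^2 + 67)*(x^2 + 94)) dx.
Let f(z) = 3/((z^2 + 67)*(z^2 + 94)). The denominator has no real zeros and deg Q - deg P = 4 ≥ 2, so the integral of f over the upper semicircle |z| = R tends to 0 as R → ∞. Closing the contour in the upper half-plane,
  ∫_{-∞}^{∞} f(x) dx = 2πi · Σ Res(f, z_k)  over the poles with Im z_k > 0.

Zeros of the denominator: z^2 + 67 = 0 gives z = ±sqrt(67)*I; z^2 + 94 = 0 gives z = ±sqrt(94)*I.
Upper half-plane: z = sqrt(67)*I, z = sqrt(94)*I (simple).

Each pole is a simple zero of Q(z) = z^4 + 161*z^2 + 6298, so Res(f, z₀) = P(z₀)/Q'(z₀) with P(z) = 3, Q'(z) = 4*z^3 + 322*z:
  Res(f, sqrt(67)*I) = (3)/(54*sqrt(67)*I) = -sqrt(67)*I/1206
  Res(f, sqrt(94)*I) = (3)/(-54*sqrt(94)*I) = sqrt(94)*I/1692

Sum of residues: I*(-sqrt(67)/1206 + sqrt(94)/1692)
∫_{-∞}^{∞} f(x) dx = 2πi · (I*(-sqrt(67)/1206 + sqrt(94)/1692)) = pi*(-67*sqrt(94) + 94*sqrt(67))/56682

Final answer: pi*(-67*sqrt(94) + 94*sqrt(67))/56682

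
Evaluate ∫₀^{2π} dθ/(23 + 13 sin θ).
Call the integral J. The integrand is 2π-periodic and we integrate over a full period, so shifting θ does not change the value (θ → θ + π/2 turns sin θ into cos θ). Hence
  J = ∫₀^{2π} dθ/(23 + 13 cos θ).
Put z = e^{iθ}: then cos θ = (z + 1/z)/2, dθ = dz/(iz), and z runs once counterclockwise around |z| = 1:
  J = ∮_{|z|=1} 1/(23 + 13*(z + 1/z)/2) · dz/(iz) = (2/i) ∮_{|z|=1} dz/(13*z^2 + 46*z + 13).
The roots of 13*z^2 + 46*z + 13 are z = (-23 ± sqrt(23^2 - 13^2))/13, with sqrt(360) = 6*sqrt(10); their product is 1, so only z₊ = -23/13 + 6*sqrt(10)/13 lies inside the unit circle (z₋ = -23/13 - 6*sqrt(10)/13 lies outside).
z₊ is a simple zero of q(z) = 13*z^2 + 46*z + 13, so Res(1/q, z₊) = 1/q'(z₊) with q'(z) = 26*z + 46; and q'(z₊) = 13*(z₊ - z₋) = 12*sqrt(10).
Therefore J = (2/i) · 2πi · 1/(12*sqrt(10)) = 2*pi/(6*sqrt(10)) = sqrt(10)*pi/30

Final answer: sqrt(10)*pi/30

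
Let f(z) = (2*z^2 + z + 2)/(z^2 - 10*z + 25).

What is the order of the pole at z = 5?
2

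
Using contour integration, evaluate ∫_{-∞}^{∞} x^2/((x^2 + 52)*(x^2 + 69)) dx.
pi*(-2*sqrt(13) + sqrt(69))/17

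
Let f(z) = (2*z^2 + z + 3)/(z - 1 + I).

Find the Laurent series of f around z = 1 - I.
Put w = z - (1 - I), i.e. z = w + 1 - I. The denominator is w, so it suffices to rewrite the numerator in powers of w.

P(z) = 2*z^2 + z + 3
P(w + 1 - I) = 4 - 5*I + (5 - 4*I)*w + 2*w^2

Dividing each term by w:
  f = (4 - 5*I)/w + 5 - 4*I + 2*w

Substituting back w = z - 1 + I:
  f(z) = (4 - 5*I)/(z - 1 + I) + 5 - 4*I + 2*(z - 1 + I)

The series is finite because the numerator is a polynomial; the negative powers form the principal part, and the coefficient of 1/(z - 1 + I) gives Res(f, 1 - I) = 4 - 5*I.

Final answer: (4 - 5*I)/(z - 1 + I) + 5 - 4*I + 2*(z - 1 + I)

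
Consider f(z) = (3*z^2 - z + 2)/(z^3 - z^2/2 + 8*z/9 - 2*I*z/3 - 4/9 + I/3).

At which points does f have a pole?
The singularities of f are the zeros of the denominator. Factoring,
  z^3 - z^2/2 + 8*z/9 - 2*I*z/3 - 4/9 + I/3 = (z - 1/2)*(z - 1/3 - I)*(z + 1/3 + I)
so the candidates are z = 1/2, z = 1/3 + I, z = -1/3 - I.

Check the numerator P(z) = 3*z^2 - z + 2 at each one:
  P(1/2) = 9/4 ≠ 0, so z = 1/2 is a (simple) pole.
  P(1/3 + I) = -1 + I ≠ 0, so z = 1/3 + I is a (simple) pole.
  P(-1/3 - I) = -1/3 + 3*I ≠ 0, so z = -1/3 - I is a (simple) pole.

Poles of f: {-1/3 - I, 1/3 + I, 1/2}

Final answer: {-1/3 - I, 1/3 + I, 1/2}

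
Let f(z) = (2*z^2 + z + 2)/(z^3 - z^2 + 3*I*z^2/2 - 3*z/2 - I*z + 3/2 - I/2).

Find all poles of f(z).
{-1 - I/2, 1 - I, 1}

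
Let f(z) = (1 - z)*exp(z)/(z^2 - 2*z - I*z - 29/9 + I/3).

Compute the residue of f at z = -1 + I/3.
Write f(z) = P(z)/Q(z) with P(z) = (1 - z)*exp(z) and Q(z) = z^2 - 2*z - I*z - 29/9 + I/3.
The denominator factors as Q(z) = (z - 3 - 2*I/3)*(z + 1 - I/3), so z = -1 + I/3 is a simple zero of Q and P is analytic there; z = -1 + I/3 is therefore a simple pole and
  Res(f, z₀) = P(z₀)/Q'(z₀).

Q'(z) = 2*z - 2 - I, so Q'(-1 + I/3) = -4 - I/3.
P(-1 + I/3) = (2 - I/3)*exp(-1 + I/3).

Res(f, -1 + I/3) = ((2 - I/3)*exp(-1 + I/3))/(-4 - I/3) = (-71/145 + 18*I/145)*exp(-1 + I/3)

Final answer: (-71/145 + 18*I/145)*exp(-1 + I/3)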